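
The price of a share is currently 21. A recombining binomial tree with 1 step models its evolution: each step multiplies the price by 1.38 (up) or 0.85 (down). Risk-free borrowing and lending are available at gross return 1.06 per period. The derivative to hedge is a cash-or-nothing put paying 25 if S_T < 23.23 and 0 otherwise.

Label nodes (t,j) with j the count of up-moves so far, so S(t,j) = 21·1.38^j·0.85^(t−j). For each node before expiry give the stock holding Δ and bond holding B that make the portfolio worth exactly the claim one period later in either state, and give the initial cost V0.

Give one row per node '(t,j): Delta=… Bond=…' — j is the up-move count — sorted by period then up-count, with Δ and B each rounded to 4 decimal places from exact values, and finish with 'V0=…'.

(0,0): Delta=-2.2462 Bond=61.4098
V0=14.2399

No-arbitrage ⇒ martingale measure with p* = (R−d)/(u−d) = 0.3962.
At expiry t=1: V(1,0)=25.0000, V(1,1)=0.0000
  t=0,j=0: stock 21.0000 → up 28.9800 (V=0.0000), down 17.8500 (V=25.0000). Price 14.2399; hedge Δ=-2.2462, bond B=61.4098.
Root portfolio cost Δ·21+B reproduces V0=14.2399.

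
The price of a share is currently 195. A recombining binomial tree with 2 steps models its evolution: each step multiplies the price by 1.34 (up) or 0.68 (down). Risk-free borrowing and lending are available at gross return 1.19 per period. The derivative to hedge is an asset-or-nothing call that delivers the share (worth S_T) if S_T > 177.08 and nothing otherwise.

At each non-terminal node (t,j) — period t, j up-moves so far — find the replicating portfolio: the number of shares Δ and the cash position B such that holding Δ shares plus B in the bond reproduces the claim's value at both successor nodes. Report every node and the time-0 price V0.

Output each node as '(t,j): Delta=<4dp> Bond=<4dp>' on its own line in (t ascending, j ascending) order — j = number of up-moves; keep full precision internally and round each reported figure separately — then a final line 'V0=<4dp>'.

(0,0): Delta=1.1338 Bond=-29.3810
(1,0): Delta=2.0303 Bond=-153.8390
(1,1): Delta=1.0000 Bond=0.0000
V0=191.7111

The replicating-portfolio and risk-neutral prices coincide; use p* = (1.19−0.68)/(1.34−0.68) = 0.7727 for the latter.
Terminal values V(2,·): V(2,0)=0.0000, V(2,1)=177.6840, V(2,2)=350.1420
(1,0): S=132.6000. Δ = (V_up−V_dn)/(S_up−S_dn) = (177.6840−0.0000)/(177.6840−90.1680) = 2.0303. V = [p*·177.6840 + (1−p*)·0.0000]/1.19 = 115.3792. B = V − Δ·S = -153.8390.
(1,1): S=261.3000. Δ = (V_up−V_dn)/(S_up−S_dn) = (350.1420−177.6840)/(350.1420−177.6840) = 1.0000. V = [p*·350.1420 + (1−p*)·177.6840]/1.19 = 261.3000. B = V − Δ·S = 0.0000.
(0,0): S=195.0000. Δ = (V_up−V_dn)/(S_up−S_dn) = (261.3000−115.3792)/(261.3000−132.6000) = 1.1338. V = [p*·261.3000 + (1−p*)·115.3792]/1.19 = 191.7111. B = V − Δ·S = -29.3810.
Each (Δ,B) replicates both successor values, so the strategy is self-financing and V0 is arbitrage-free.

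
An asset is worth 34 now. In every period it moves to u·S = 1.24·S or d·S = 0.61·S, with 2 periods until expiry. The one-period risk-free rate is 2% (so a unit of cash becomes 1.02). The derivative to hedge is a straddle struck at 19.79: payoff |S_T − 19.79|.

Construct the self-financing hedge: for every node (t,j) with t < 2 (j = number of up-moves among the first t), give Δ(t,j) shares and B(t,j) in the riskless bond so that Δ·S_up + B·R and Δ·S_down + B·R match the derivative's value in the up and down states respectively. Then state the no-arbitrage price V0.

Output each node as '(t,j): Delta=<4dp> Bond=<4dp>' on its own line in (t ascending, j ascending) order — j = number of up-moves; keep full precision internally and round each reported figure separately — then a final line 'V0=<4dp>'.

The replicating-portfolio and risk-neutral prices coincide; use p* = (1.02−0.61)/(1.24−0.61) = 0.6508 for the latter.
Payoff layer (t=2): V(2,0)=7.1386, V(2,1)=5.9276, V(2,2)=32.4884
Node (1,0) S=20.7400: V=(p*·5.9276+(1−p*)·7.1386)/1.02=6.2260; Δ=(5.9276−7.1386)/(25.7176−12.6514)=-0.0927; B=V−Δ·S=8.1482
Node (1,1) S=42.1600: V=(p*·32.4884+(1−p*)·5.9276)/1.02=22.7580; Δ=(32.4884−5.9276)/(52.2784−25.7176)=1.0000; B=V−Δ·S=-19.4020
Node (0,0) S=34.0000: V=(p*·22.7580+(1−p*)·6.2260)/1.02=16.6519; Δ=(22.7580−6.2260)/(42.1600−20.7400)=0.7718; B=V−Δ·S=-9.5895
The time-0 hedge costs 16.6519, which is the no-arbitrage price.

(0,0): Delta=0.7718 Bond=-9.5895
(1,0): Delta=-0.0927 Bond=8.1482
(1,1): Delta=1.0000 Bond=-19.4020
V0=16.6519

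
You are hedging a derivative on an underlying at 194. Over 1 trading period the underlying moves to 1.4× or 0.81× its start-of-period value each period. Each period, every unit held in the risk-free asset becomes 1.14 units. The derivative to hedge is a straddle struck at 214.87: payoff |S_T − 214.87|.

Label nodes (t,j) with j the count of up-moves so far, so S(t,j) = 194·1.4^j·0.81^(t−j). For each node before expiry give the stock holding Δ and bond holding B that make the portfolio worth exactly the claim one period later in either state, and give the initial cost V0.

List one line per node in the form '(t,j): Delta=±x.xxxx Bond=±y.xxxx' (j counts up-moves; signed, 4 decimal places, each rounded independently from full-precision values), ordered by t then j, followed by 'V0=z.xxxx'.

(0,0): Delta=-0.0087 Bond=51.8446
V0=50.1497

Since d<R<u, set p* = (R−d)/(u−d) = 0.5593; price each node as the discounted p*-expectation of its children.
At expiry t=1: V(1,0)=57.7300, V(1,1)=56.7300
Node (0,0) S=194.0000: V=(p*·56.7300+(1−p*)·57.7300)/1.14=50.1497; Δ=(56.7300−57.7300)/(271.6000−157.1400)=-0.0087; B=V−Δ·S=51.8446
Check: Δ(0,0)·S0 + B(0,0) = 50.1497 = V0.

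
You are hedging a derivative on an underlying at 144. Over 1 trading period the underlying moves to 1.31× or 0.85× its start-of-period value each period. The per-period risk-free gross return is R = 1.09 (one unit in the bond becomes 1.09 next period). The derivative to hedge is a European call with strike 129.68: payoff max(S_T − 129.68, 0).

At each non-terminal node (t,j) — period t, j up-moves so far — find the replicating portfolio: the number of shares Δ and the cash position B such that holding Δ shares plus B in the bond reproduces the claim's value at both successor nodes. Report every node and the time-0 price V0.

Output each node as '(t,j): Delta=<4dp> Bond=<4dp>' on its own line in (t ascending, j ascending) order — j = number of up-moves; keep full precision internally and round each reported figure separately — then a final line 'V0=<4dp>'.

No-arbitrage ⇒ martingale measure with p* = (R−d)/(u−d) = 0.5217.
Payoff layer (t=1): V(1,0)=0.0000, V(1,1)=58.9600
(0,0): S=144.0000. Δ = (V_up−V_dn)/(S_up−S_dn) = (58.9600−0.0000)/(188.6400−122.4000) = 0.8901. V = [p*·58.9600 + (1−p*)·0.0000]/1.09 = 28.2218. B = V − Δ·S = -99.9521.
Self-financing check: at every node Δ·S+B equals the discounted successor values.

(0,0): Delta=0.8901 Bond=-99.9521
V0=28.2218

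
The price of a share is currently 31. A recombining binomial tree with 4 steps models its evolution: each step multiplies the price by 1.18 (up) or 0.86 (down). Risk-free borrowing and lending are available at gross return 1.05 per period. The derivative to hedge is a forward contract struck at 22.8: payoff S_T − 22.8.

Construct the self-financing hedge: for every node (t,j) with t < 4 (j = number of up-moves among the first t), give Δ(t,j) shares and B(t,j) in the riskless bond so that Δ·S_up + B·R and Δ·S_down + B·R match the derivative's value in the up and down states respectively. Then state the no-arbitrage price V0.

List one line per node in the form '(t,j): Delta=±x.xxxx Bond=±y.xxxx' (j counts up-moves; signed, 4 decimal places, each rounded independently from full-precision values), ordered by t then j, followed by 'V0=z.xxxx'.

Under the risk-neutral measure, an up-move has probability p* = (R−d)/(u−d) = 0.5938 and values discount at R = 1.05.
Terminal payoffs: V(4,0)=-5.8427, V(4,1)=0.4669, V(4,2)=9.1244, V(4,3)=21.0032, V(4,4)=37.3021
Node (3,0) S=19.7177: V=(p*·0.4669+(1−p*)·-5.8427)/1.05=-1.9965; Δ=(0.4669−-5.8427)/(23.2669−16.9573)=1.0000; B=V−Δ·S=-21.7143
Node (3,1) S=27.0546: V=(p*·9.1244+(1−p*)·0.4669)/1.05=5.3403; Δ=(9.1244−0.4669)/(31.9244−23.2669)=1.0000; B=V−Δ·S=-21.7143
Node (3,2) S=37.1214: V=(p*·21.0032+(1−p*)·9.1244)/1.05=15.4071; Δ=(21.0032−9.1244)/(43.8032−31.9244)=1.0000; B=V−Δ·S=-21.7143
Node (3,3) S=50.9340: V=(p*·37.3021+(1−p*)·21.0032)/1.05=29.2197; Δ=(37.3021−21.0032)/(60.1021−43.8032)=1.0000; B=V−Δ·S=-21.7143
Node (2,0) S=22.9276: V=(p*·5.3403+(1−p*)·-1.9965)/1.05=2.2473; Δ=(5.3403−-1.9965)/(27.0546−19.7177)=1.0000; B=V−Δ·S=-20.6803
Node (2,1) S=31.4588: V=(p*·15.4071+(1−p*)·5.3403)/1.05=10.7785; Δ=(15.4071−5.3403)/(37.1214−27.0546)=1.0000; B=V−Δ·S=-20.6803
Node (2,2) S=43.1644: V=(p*·29.2197+(1−p*)·15.4071)/1.05=22.4841; Δ=(29.2197−15.4071)/(50.9340−37.1214)=1.0000; B=V−Δ·S=-20.6803
Node (1,0) S=26.6600: V=(p*·10.7785+(1−p*)·2.2473)/1.05=6.9645; Δ=(10.7785−2.2473)/(31.4588−22.9276)=1.0000; B=V−Δ·S=-19.6955
Node (1,1) S=36.5800: V=(p*·22.4841+(1−p*)·10.7785)/1.05=16.8845; Δ=(22.4841−10.7785)/(43.1644−31.4588)=1.0000; B=V−Δ·S=-19.6955
Node (0,0) S=31.0000: V=(p*·16.8845+(1−p*)·6.9645)/1.05=12.2424; Δ=(16.8845−6.9645)/(36.5800−26.6600)=1.0000; B=V−Δ·S=-18.7576
The time-0 hedge costs 12.2424, which is the no-arbitrage price.

(0,0): Delta=1.0000 Bond=-18.7576
(1,0): Delta=1.0000 Bond=-19.6955
(1,1): Delta=1.0000 Bond=-19.6955
(2,0): Delta=1.0000 Bond=-20.6803
(2,1): Delta=1.0000 Bond=-20.6803
(2,2): Delta=1.0000 Bond=-20.6803
(3,0): Delta=1.0000 Bond=-21.7143
(3,1): Delta=1.0000 Bond=-21.7143
(3,2): Delta=1.0000 Bond=-21.7143
(3,3): Delta=1.0000 Bond=-21.7143
V0=12.2424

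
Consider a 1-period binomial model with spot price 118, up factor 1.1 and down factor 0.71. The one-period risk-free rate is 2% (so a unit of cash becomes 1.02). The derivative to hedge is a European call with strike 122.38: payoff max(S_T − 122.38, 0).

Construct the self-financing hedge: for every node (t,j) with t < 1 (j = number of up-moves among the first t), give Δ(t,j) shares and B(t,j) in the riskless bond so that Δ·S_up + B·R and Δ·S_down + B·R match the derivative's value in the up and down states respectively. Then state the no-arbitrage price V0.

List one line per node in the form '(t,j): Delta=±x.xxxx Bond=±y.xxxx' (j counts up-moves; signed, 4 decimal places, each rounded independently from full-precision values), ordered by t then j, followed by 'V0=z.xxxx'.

(0,0): Delta=0.1612 Bond=-13.2433
V0=5.7823

The replicating-portfolio and risk-neutral prices coincide; use p* = (1.02−0.71)/(1.1−0.71) = 0.7949 for the latter.
At expiry t=1: V(1,0)=0.0000, V(1,1)=7.4200
(0,0): S=118.0000. Δ = (V_up−V_dn)/(S_up−S_dn) = (7.4200−0.0000)/(129.8000−83.7800) = 0.1612. V = [p*·7.4200 + (1−p*)·0.0000]/1.02 = 5.7823. B = V − Δ·S = -13.2433.
Check: Δ(0,0)·S0 + B(0,0) = 5.7823 = V0.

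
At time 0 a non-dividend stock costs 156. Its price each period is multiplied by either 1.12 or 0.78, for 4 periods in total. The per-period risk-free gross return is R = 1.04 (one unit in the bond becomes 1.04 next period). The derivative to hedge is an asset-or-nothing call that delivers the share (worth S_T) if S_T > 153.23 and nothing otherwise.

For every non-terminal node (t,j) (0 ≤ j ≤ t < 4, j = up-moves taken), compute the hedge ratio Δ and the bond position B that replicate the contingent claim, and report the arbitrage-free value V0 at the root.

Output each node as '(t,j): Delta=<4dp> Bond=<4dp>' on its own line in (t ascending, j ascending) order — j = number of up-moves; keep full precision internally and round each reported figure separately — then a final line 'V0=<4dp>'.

No-arbitrage ⇒ martingale measure with p* = (R−d)/(u−d) = 0.7647.
Terminal values V(4,·): V(4,0)=0.0000, V(4,1)=0.0000, V(4,2)=0.0000, V(4,3)=170.9516, V(4,4)=245.4690
(3,0): S=74.0301. Δ = (V_up−V_dn)/(S_up−S_dn) = (0.0000−0.0000)/(82.9137−57.7435) = 0.0000. V = [p*·0.0000 + (1−p*)·0.0000]/1.04 = 0.0000. B = V − Δ·S = 0.0000.
(3,1): S=106.2996. Δ = (V_up−V_dn)/(S_up−S_dn) = (0.0000−0.0000)/(119.0556−82.9137) = 0.0000. V = [p*·0.0000 + (1−p*)·0.0000]/1.04 = 0.0000. B = V − Δ·S = 0.0000.
(3,2): S=152.6354. Δ = (V_up−V_dn)/(S_up−S_dn) = (170.9516−0.0000)/(170.9516−119.0556) = 3.2941. V = [p*·170.9516 + (1−p*)·0.0000]/1.04 = 125.6997. B = V − Δ·S = -377.0992.
(3,3): S=219.1688. Δ = (V_up−V_dn)/(S_up−S_dn) = (245.4690−170.9516)/(245.4690−170.9516) = 1.0000. V = [p*·245.4690 + (1−p*)·170.9516]/1.04 = 219.1688. B = V − Δ·S = 0.0000.
(2,0): S=94.9104. Δ = (V_up−V_dn)/(S_up−S_dn) = (0.0000−0.0000)/(106.2996−74.0301) = 0.0000. V = [p*·0.0000 + (1−p*)·0.0000]/1.04 = 0.0000. B = V − Δ·S = 0.0000.
(2,1): S=136.2816. Δ = (V_up−V_dn)/(S_up−S_dn) = (125.6997−0.0000)/(152.6354−106.2996) = 2.7128. V = [p*·125.6997 + (1−p*)·0.0000]/1.04 = 92.4263. B = V − Δ·S = -277.2788.
(2,2): S=195.6864. Δ = (V_up−V_dn)/(S_up−S_dn) = (219.1688−125.6997)/(219.1688−152.6354) = 1.4048. V = [p*·219.1688 + (1−p*)·125.6997]/1.04 = 189.5924. B = V − Δ·S = -85.3166.
(1,0): S=121.6800. Δ = (V_up−V_dn)/(S_up−S_dn) = (92.4263−0.0000)/(136.2816−94.9104) = 2.2341. V = [p*·92.4263 + (1−p*)·0.0000]/1.04 = 67.9605. B = V − Δ·S = -203.8815.
(1,1): S=174.7200. Δ = (V_up−V_dn)/(S_up−S_dn) = (189.5924−92.4263)/(195.6864−136.2816) = 1.6357. V = [p*·189.5924 + (1−p*)·92.4263]/1.04 = 160.3171. B = V − Δ·S = -125.4655.
(0,0): S=156.0000. Δ = (V_up−V_dn)/(S_up−S_dn) = (160.3171−67.9605)/(174.7200−121.6800) = 1.7413. V = [p*·160.3171 + (1−p*)·67.9605]/1.04 = 133.2559. B = V − Δ·S = -138.3811.
Check: Δ(0,0)·S0 + B(0,0) = 133.2559 = V0.

(0,0): Delta=1.7413 Bond=-138.3811
(1,0): Delta=2.2341 Bond=-203.8815
(1,1): Delta=1.6357 Bond=-125.4655
(2,0): Delta=0.0000 Bond=0.0000
(2,1): Delta=2.7128 Bond=-277.2788
(2,2): Delta=1.4048 Bond=-85.3166
(3,0): Delta=0.0000 Bond=0.0000
(3,1): Delta=0.0000 Bond=0.0000
(3,2): Delta=3.2941 Bond=-377.0992
(3,3): Delta=1.0000 Bond=0.0000
V0=133.2559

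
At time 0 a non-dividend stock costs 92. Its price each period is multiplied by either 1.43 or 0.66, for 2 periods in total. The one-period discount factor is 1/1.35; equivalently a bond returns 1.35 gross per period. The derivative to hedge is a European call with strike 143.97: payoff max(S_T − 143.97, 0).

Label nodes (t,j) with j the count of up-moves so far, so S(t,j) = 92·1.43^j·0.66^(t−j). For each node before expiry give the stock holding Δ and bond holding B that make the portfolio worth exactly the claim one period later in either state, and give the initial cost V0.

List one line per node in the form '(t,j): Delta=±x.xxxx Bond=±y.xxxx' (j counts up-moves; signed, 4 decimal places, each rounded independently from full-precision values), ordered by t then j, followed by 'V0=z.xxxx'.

(0,0): Delta=0.4138 Bond=-18.6115
(1,0): Delta=0.0000 Bond=0.0000
(1,1): Delta=0.4359 Bond=-28.0386
V0=19.4575

No-arbitrage ⇒ martingale measure with p* = (R−d)/(u−d) = 0.8961.
Payoff layer (t=2): V(2,0)=0.0000, V(2,1)=0.0000, V(2,2)=44.1608
Node (1,0) S=60.7200: V=(p*·0.0000+(1−p*)·0.0000)/1.35=0.0000; Δ=(0.0000−0.0000)/(86.8296−40.0752)=0.0000; B=V−Δ·S=0.0000
Node (1,1) S=131.5600: V=(p*·44.1608+(1−p*)·0.0000)/1.35=29.3131; Δ=(44.1608−0.0000)/(188.1308−86.8296)=0.4359; B=V−Δ·S=-28.0386
Node (0,0) S=92.0000: V=(p*·29.3131+(1−p*)·0.0000)/1.35=19.4575; Δ=(29.3131−0.0000)/(131.5600−60.7200)=0.4138; B=V−Δ·S=-18.6115
Each (Δ,B) replicates both successor values, so the strategy is self-financing and V0 is arbitrage-free.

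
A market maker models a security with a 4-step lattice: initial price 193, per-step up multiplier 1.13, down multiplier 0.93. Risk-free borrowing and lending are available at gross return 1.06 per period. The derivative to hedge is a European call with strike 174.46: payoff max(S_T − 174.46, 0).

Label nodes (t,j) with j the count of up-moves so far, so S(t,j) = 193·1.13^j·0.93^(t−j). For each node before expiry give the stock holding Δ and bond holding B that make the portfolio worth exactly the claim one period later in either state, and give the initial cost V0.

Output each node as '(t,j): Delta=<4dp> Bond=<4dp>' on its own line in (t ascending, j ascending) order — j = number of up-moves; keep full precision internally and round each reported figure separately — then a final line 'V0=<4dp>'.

The replicating-portfolio and risk-neutral prices coincide; use p* = (1.06−0.93)/(1.13−0.93) = 0.6500 for the latter.
At expiry t=4: V(4,0)=0.0000, V(4,1)=0.9622, V(4,2)=38.6874, V(4,3)=84.5256, V(4,4)=140.2214
  t=3,j=0: stock 155.2409 → up 175.4222 (V=0.9622), down 144.3740 (V=0.0000). Price 0.5900; hedge Δ=0.0310, bond B=-4.2211.
  t=3,j=1: stock 188.6260 → up 213.1474 (V=38.6874), down 175.4222 (V=0.9622). Price 24.0411; hedge Δ=1.0000, bond B=-164.5849.
  t=3,j=2: stock 229.1908 → up 258.9856 (V=84.5256), down 213.1474 (V=38.6874). Price 64.6059; hedge Δ=1.0000, bond B=-164.5849.
  t=3,j=3: stock 278.4791 → up 314.6814 (V=140.2214), down 258.9856 (V=84.5256). Price 113.8942; hedge Δ=1.0000, bond B=-164.5849.
  t=2,j=0: stock 166.9257 → up 188.6260 (V=24.0411), down 155.2409 (V=0.5900). Price 14.9370; hedge Δ=0.7024, bond B=-102.3184.
  t=2,j=1: stock 202.8237 → up 229.1908 (V=64.6059), down 188.6260 (V=24.0411). Price 47.5549; hedge Δ=1.0000, bond B=-155.2688.
  t=2,j=2: stock 246.4417 → up 278.4791 (V=113.8942), down 229.1908 (V=64.6059). Price 91.1729; hedge Δ=1.0000, bond B=-155.2688.
  t=1,j=0: stock 179.4900 → up 202.8237 (V=47.5549), down 166.9257 (V=14.9370). Price 34.0931; hedge Δ=0.9086, bond B=-128.9964.
  t=1,j=1: stock 218.0900 → up 246.4417 (V=91.1729), down 202.8237 (V=47.5549). Price 71.6100; hedge Δ=1.0000, bond B=-146.4800.
  t=0,j=0: stock 193.0000 → up 218.0900 (V=71.6100), down 179.4900 (V=34.0931). Price 55.1690; hedge Δ=0.9719, bond B=-132.4158.
Check: Δ(0,0)·S0 + B(0,0) = 55.1690 = V0.

(0,0): Delta=0.9719 Bond=-132.4158
(1,0): Delta=0.9086 Bond=-128.9964
(1,1): Delta=1.0000 Bond=-146.4800
(2,0): Delta=0.7024 Bond=-102.3184
(2,1): Delta=1.0000 Bond=-155.2688
(2,2): Delta=1.0000 Bond=-155.2688
(3,0): Delta=0.0310 Bond=-4.2211
(3,1): Delta=1.0000 Bond=-164.5849
(3,2): Delta=1.0000 Bond=-164.5849
(3,3): Delta=1.0000 Bond=-164.5849
V0=55.1690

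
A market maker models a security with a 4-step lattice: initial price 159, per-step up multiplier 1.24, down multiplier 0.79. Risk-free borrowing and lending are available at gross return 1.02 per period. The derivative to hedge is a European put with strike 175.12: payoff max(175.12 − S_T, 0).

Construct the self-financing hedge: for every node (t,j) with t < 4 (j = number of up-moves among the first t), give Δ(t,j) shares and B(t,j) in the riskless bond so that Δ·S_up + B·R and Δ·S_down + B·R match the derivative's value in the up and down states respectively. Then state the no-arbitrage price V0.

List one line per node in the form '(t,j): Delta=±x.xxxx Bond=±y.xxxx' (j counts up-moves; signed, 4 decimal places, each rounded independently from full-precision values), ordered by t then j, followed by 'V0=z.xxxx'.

Since d<R<u, set p* = (R−d)/(u−d) = 0.5111; price each node as the discounted p*-expectation of its children.
At expiry t=4: V(4,0)=113.1894, V(4,1)=77.9124, V(4,2)=22.5410, V(4,3)=0.0000, V(4,4)=0.0000
Node (3,0) S=78.3932: V=(p*·77.9124+(1−p*)·113.1894)/1.02=93.2931; Δ=(77.9124−113.1894)/(97.2076−61.9306)=-1.0000; B=V−Δ·S=171.6863
Node (3,1) S=123.0476: V=(p*·22.5410+(1−p*)·77.9124)/1.02=48.6387; Δ=(22.5410−77.9124)/(152.5790−97.2076)=-1.0000; B=V−Δ·S=171.6863
Node (3,2) S=193.1379: V=(p*·0.0000+(1−p*)·22.5410)/1.02=10.8040; Δ=(0.0000−22.5410)/(239.4910−152.5790)=-0.2594; B=V−Δ·S=60.8952
Node (3,3) S=303.1532: V=(p*·0.0000+(1−p*)·0.0000)/1.02=0.0000; Δ=(0.0000−0.0000)/(375.9100−239.4910)=0.0000; B=V−Δ·S=0.0000
Node (2,0) S=99.2319: V=(p*·48.6387+(1−p*)·93.2931)/1.02=69.0880; Δ=(48.6387−93.2931)/(123.0476−78.3932)=-1.0000; B=V−Δ·S=168.3199
Node (2,1) S=155.7564: V=(p*·10.8040+(1−p*)·48.6387)/1.02=28.7264; Δ=(10.8040−48.6387)/(193.1379−123.0476)=-0.5398; B=V−Δ·S=112.8036
Node (2,2) S=244.4784: V=(p*·0.0000+(1−p*)·10.8040)/1.02=5.1784; Δ=(0.0000−10.8040)/(303.1532−193.1379)=-0.0982; B=V−Δ·S=29.1872
Node (1,0) S=125.6100: V=(p*·28.7264+(1−p*)·69.0880)/1.02=47.5086; Δ=(28.7264−69.0880)/(155.7564−99.2319)=-0.7141; B=V−Δ·S=137.2009
Node (1,1) S=197.1600: V=(p*·5.1784+(1−p*)·28.7264)/1.02=16.3635; Δ=(5.1784−28.7264)/(244.4784−155.7564)=-0.2654; B=V−Δ·S=68.6925
Node (0,0) S=159.0000: V=(p*·16.3635+(1−p*)·47.5086)/1.02=30.9706; Δ=(16.3635−47.5086)/(197.1600−125.6100)=-0.4353; B=V−Δ·S=100.1819
The time-0 hedge costs 30.9706, which is the no-arbitrage price.

(0,0): Delta=-0.4353 Bond=100.1819
(1,0): Delta=-0.7141 Bond=137.2009
(1,1): Delta=-0.2654 Bond=68.6925
(2,0): Delta=-1.0000 Bond=168.3199
(2,1): Delta=-0.5398 Bond=112.8036
(2,2): Delta=-0.0982 Bond=29.1872
(3,0): Delta=-1.0000 Bond=171.6863
(3,1): Delta=-1.0000 Bond=171.6863
(3,2): Delta=-0.2594 Bond=60.8952
(3,3): Delta=0.0000 Bond=0.0000
V0=30.9706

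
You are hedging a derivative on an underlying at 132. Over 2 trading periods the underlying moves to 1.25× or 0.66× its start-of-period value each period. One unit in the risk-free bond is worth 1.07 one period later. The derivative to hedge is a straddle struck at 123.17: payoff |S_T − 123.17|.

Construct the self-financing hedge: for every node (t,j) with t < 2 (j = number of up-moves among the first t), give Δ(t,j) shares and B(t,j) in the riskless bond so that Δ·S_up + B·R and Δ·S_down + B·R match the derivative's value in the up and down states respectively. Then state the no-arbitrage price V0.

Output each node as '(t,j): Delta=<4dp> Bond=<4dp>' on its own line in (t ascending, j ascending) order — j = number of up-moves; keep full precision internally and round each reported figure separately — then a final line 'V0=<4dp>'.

(0,0): Delta=0.3856 Bond=-5.2377
(1,0): Delta=-1.0000 Bond=115.1121
(1,1): Delta=0.7068 Bond=-58.6018
V0=45.6661

Since d<R<u, set p* = (R−d)/(u−d) = 0.6949; price each node as the discounted p*-expectation of its children.
At expiry t=2: V(2,0)=65.6708, V(2,1)=14.2700, V(2,2)=83.0800
Node (1,0) S=87.1200: V=(p*·14.2700+(1−p*)·65.6708)/1.07=27.9921; Δ=(14.2700−65.6708)/(108.9000−57.4992)=-1.0000; B=V−Δ·S=115.1121
Node (1,1) S=165.0000: V=(p*·83.0800+(1−p*)·14.2700)/1.07=58.0253; Δ=(83.0800−14.2700)/(206.2500−108.9000)=0.7068; B=V−Δ·S=-58.6018
Node (0,0) S=132.0000: V=(p*·58.0253+(1−p*)·27.9921)/1.07=45.6661; Δ=(58.0253−27.9921)/(165.0000−87.1200)=0.3856; B=V−Δ·S=-5.2377
Root portfolio cost Δ·132+B reproduces V0=45.6661.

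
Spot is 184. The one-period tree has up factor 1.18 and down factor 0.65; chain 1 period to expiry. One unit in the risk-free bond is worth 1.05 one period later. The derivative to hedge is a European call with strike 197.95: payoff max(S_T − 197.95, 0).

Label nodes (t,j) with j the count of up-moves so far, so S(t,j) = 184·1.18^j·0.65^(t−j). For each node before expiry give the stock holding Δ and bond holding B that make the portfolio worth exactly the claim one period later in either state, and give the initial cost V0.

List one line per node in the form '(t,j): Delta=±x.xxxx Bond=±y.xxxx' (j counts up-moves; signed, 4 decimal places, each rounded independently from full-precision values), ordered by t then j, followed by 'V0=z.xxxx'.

(0,0): Delta=0.1966 Bond=-22.3908
V0=13.7790

No-arbitrage ⇒ martingale measure with p* = (R−d)/(u−d) = 0.7547.
Terminal values V(1,·): V(1,0)=0.0000, V(1,1)=19.1700
Node (0,0) S=184.0000: V=(p*·19.1700+(1−p*)·0.0000)/1.05=13.7790; Δ=(19.1700−0.0000)/(217.1200−119.6000)=0.1966; B=V−Δ·S=-22.3908
Self-financing check: at every node Δ·S+B equals the discounted successor values.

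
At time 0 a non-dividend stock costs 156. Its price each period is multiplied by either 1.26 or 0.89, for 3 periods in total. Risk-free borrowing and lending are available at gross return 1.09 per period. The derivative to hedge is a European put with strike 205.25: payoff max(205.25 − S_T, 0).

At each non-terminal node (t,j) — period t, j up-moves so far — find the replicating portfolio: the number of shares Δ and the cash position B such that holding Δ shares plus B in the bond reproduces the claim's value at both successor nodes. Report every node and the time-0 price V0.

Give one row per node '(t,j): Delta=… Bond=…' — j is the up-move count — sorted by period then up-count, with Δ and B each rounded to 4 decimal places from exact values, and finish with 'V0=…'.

(0,0): Delta=-0.4997 Bond=98.1841
(1,0): Delta=-0.8535 Bond=156.1506
(1,1): Delta=-0.2872 Bond=65.2603
(2,0): Delta=-1.0000 Bond=188.3028
(2,1): Delta=-0.7656 Bond=154.8204
(2,2): Delta=0.0000 Bond=0.0000
V0=20.2351

Since d<R<u, set p* = (R−d)/(u−d) = 0.5405; price each node as the discounted p*-expectation of its children.
Payoff layer (t=3): V(3,0)=95.2748, V(3,1)=49.5548, V(3,2)=0.0000, V(3,3)=0.0000
(2,0): S=123.5676. Δ = (V_up−V_dn)/(S_up−S_dn) = (49.5548−95.2748)/(155.6952−109.9752) = -1.0000. V = [p*·49.5548 + (1−p*)·95.2748]/1.09 = 64.7352. B = V − Δ·S = 188.3028.
(2,1): S=174.9384. Δ = (V_up−V_dn)/(S_up−S_dn) = (0.0000−49.5548)/(220.4224−155.6952) = -0.7656. V = [p*·0.0000 + (1−p*)·49.5548]/1.09 = 20.8885. B = V − Δ·S = 154.8204.
(2,2): S=247.6656. Δ = (V_up−V_dn)/(S_up−S_dn) = (0.0000−0.0000)/(312.0587−220.4224) = 0.0000. V = [p*·0.0000 + (1−p*)·0.0000]/1.09 = 0.0000. B = V − Δ·S = 0.0000.
(1,0): S=138.8400. Δ = (V_up−V_dn)/(S_up−S_dn) = (20.8885−64.7352)/(174.9384−123.5676) = -0.8535. V = [p*·20.8885 + (1−p*)·64.7352]/1.09 = 37.6461. B = V − Δ·S = 156.1506.
(1,1): S=196.5600. Δ = (V_up−V_dn)/(S_up−S_dn) = (0.0000−20.8885)/(247.6656−174.9384) = -0.2872. V = [p*·0.0000 + (1−p*)·20.8885]/1.09 = 8.8050. B = V − Δ·S = 65.2603.
(0,0): S=156.0000. Δ = (V_up−V_dn)/(S_up−S_dn) = (8.8050−37.6461)/(196.5600−138.8400) = -0.4997. V = [p*·8.8050 + (1−p*)·37.6461]/1.09 = 20.2351. B = V − Δ·S = 98.1841.
The time-0 hedge costs 20.2351, which is the no-arbitrage price.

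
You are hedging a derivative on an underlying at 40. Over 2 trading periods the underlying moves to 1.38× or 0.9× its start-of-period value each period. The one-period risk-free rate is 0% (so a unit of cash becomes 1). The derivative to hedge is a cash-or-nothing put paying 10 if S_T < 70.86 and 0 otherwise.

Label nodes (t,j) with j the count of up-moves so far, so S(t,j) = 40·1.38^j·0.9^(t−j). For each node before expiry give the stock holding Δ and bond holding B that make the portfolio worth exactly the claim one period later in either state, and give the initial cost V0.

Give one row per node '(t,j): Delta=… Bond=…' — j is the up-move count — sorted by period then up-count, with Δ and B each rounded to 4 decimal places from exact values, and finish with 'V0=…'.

(0,0): Delta=-0.1085 Bond=13.9063
(1,0): Delta=0.0000 Bond=10.0000
(1,1): Delta=-0.3774 Bond=28.7500
V0=9.5660

Risk-neutral probability p* = (R−d)/(u−d) = (1−0.9)/(1.38−0.9) = 0.2083.
Terminal payoffs: V(2,0)=10.0000, V(2,1)=10.0000, V(2,2)=0.0000
(1,0): S=36.0000. Δ = (V_up−V_dn)/(S_up−S_dn) = (10.0000−10.0000)/(49.6800−32.4000) = 0.0000. V = [p*·10.0000 + (1−p*)·10.0000]/1 = 10.0000. B = V − Δ·S = 10.0000.
(1,1): S=55.2000. Δ = (V_up−V_dn)/(S_up−S_dn) = (0.0000−10.0000)/(76.1760−49.6800) = -0.3774. V = [p*·0.0000 + (1−p*)·10.0000]/1 = 7.9167. B = V − Δ·S = 28.7500.
(0,0): S=40.0000. Δ = (V_up−V_dn)/(S_up−S_dn) = (7.9167−10.0000)/(55.2000−36.0000) = -0.1085. V = [p*·7.9167 + (1−p*)·10.0000]/1 = 9.5660. B = V − Δ·S = 13.9063.
The time-0 hedge costs 9.5660, which is the no-arbitrage price.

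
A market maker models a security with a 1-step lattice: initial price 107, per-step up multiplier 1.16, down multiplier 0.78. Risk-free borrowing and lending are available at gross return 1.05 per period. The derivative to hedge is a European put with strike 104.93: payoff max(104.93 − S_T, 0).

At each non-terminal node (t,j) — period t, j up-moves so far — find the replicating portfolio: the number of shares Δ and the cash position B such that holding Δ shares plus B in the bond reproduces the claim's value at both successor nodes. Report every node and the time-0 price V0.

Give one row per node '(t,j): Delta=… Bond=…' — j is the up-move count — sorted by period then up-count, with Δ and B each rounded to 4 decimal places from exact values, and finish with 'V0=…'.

Under the risk-neutral measure, an up-move has probability p* = (R−d)/(u−d) = 0.7105 and values discount at R = 1.05.
Terminal values V(1,·): V(1,0)=21.4700, V(1,1)=0.0000
(0,0): S=107.0000. Δ = (V_up−V_dn)/(S_up−S_dn) = (0.0000−21.4700)/(124.1200−83.4600) = -0.5280. V = [p*·0.0000 + (1−p*)·21.4700]/1.05 = 5.9190. B = V − Δ·S = 62.4190.
Self-financing check: at every node Δ·S+B equals the discounted successor values.

(0,0): Delta=-0.5280 Bond=62.4190
V0=5.9190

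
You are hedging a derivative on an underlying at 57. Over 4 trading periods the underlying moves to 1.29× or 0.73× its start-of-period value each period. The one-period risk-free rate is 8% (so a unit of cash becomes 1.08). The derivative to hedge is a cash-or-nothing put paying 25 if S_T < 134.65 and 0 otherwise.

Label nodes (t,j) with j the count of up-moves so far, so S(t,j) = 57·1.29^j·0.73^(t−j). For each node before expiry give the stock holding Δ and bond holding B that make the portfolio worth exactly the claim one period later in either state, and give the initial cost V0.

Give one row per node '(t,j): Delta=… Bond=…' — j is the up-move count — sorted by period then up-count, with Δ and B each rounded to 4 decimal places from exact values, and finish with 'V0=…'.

(0,0): Delta=-0.1518 Bond=24.2239
(1,0): Delta=0.0000 Bond=19.8458
(1,1): Delta=-0.2033 Bond=29.9514
(2,0): Delta=0.0000 Bond=21.4335
(2,1): Delta=0.0000 Bond=21.4335
(2,2): Delta=-0.2724 Bond=38.8960
(3,0): Delta=0.0000 Bond=23.1481
(3,1): Delta=0.0000 Bond=23.1481
(3,2): Delta=0.0000 Bond=23.1481
(3,3): Delta=-0.3648 Bond=53.3234
V0=15.5718

No-arbitrage ⇒ martingale measure with p* = (R−d)/(u−d) = 0.6250.
Payoff layer (t=4): V(4,0)=25.0000, V(4,1)=25.0000, V(4,2)=25.0000, V(4,3)=25.0000, V(4,4)=0.0000
Node (3,0) S=22.1740: V=(p*·25.0000+(1−p*)·25.0000)/1.08=23.1481; Δ=(25.0000−25.0000)/(28.6044−16.1870)=0.0000; B=V−Δ·S=23.1481
Node (3,1) S=39.1841: V=(p*·25.0000+(1−p*)·25.0000)/1.08=23.1481; Δ=(25.0000−25.0000)/(50.5475−28.6044)=0.0000; B=V−Δ·S=23.1481
Node (3,2) S=69.2432: V=(p*·25.0000+(1−p*)·25.0000)/1.08=23.1481; Δ=(25.0000−25.0000)/(89.3237−50.5475)=0.0000; B=V−Δ·S=23.1481
Node (3,3) S=122.3613: V=(p*·0.0000+(1−p*)·25.0000)/1.08=8.6806; Δ=(0.0000−25.0000)/(157.8460−89.3237)=-0.3648; B=V−Δ·S=53.3234
Node (2,0) S=30.3753: V=(p*·23.1481+(1−p*)·23.1481)/1.08=21.4335; Δ=(23.1481−23.1481)/(39.1841−22.1740)=0.0000; B=V−Δ·S=21.4335
Node (2,1) S=53.6769: V=(p*·23.1481+(1−p*)·23.1481)/1.08=21.4335; Δ=(23.1481−23.1481)/(69.2432−39.1841)=0.0000; B=V−Δ·S=21.4335
Node (2,2) S=94.8537: V=(p*·8.6806+(1−p*)·23.1481)/1.08=13.0610; Δ=(8.6806−23.1481)/(122.3613−69.2432)=-0.2724; B=V−Δ·S=38.8960
Node (1,0) S=41.6100: V=(p*·21.4335+(1−p*)·21.4335)/1.08=19.8458; Δ=(21.4335−21.4335)/(53.6769−30.3753)=0.0000; B=V−Δ·S=19.8458
Node (1,1) S=73.5300: V=(p*·13.0610+(1−p*)·21.4335)/1.08=15.0006; Δ=(13.0610−21.4335)/(94.8537−53.6769)=-0.2033; B=V−Δ·S=29.9514
Node (0,0) S=57.0000: V=(p*·15.0006+(1−p*)·19.8458)/1.08=15.5718; Δ=(15.0006−19.8458)/(73.5300−41.6100)=-0.1518; B=V−Δ·S=24.2239
The time-0 hedge costs 15.5718, which is the no-arbitrage price.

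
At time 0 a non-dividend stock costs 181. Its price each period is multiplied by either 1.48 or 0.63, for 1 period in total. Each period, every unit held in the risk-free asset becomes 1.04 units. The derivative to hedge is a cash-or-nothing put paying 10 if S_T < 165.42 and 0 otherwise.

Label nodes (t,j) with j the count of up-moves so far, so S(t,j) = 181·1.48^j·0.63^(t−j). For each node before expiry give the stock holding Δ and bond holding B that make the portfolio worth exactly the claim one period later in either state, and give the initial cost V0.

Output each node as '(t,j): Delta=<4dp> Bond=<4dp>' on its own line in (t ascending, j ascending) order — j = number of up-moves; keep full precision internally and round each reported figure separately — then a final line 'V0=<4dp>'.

Risk-neutral probability p* = (R−d)/(u−d) = (1.04−0.63)/(1.48−0.63) = 0.4824.
At expiry t=1: V(1,0)=10.0000, V(1,1)=0.0000
(0,0): S=181.0000. Δ = (V_up−V_dn)/(S_up−S_dn) = (0.0000−10.0000)/(267.8800−114.0300) = -0.0650. V = [p*·0.0000 + (1−p*)·10.0000]/1.04 = 4.9774. B = V − Δ·S = 16.7421.
The time-0 hedge costs 4.9774, which is the no-arbitrage price.

(0,0): Delta=-0.0650 Bond=16.7421
V0=4.9774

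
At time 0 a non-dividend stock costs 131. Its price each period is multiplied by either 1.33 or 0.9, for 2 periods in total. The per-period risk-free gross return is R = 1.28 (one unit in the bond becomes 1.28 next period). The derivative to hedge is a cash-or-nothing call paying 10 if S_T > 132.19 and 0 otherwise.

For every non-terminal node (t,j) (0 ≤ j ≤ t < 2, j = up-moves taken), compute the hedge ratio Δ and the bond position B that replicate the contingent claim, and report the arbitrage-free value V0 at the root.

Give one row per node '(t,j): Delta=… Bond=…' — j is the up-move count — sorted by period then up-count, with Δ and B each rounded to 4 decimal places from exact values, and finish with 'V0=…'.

Under the risk-neutral measure, an up-move has probability p* = (R−d)/(u−d) = 0.8837 and values discount at R = 1.28.
Terminal payoffs: V(2,0)=0.0000, V(2,1)=10.0000, V(2,2)=10.0000
  t=1,j=0: stock 117.9000 → up 156.8070 (V=10.0000), down 106.1100 (V=0.0000). Price 6.9041; hedge Δ=0.1973, bond B=-16.3517.
  t=1,j=1: stock 174.2300 → up 231.7259 (V=10.0000), down 156.8070 (V=10.0000). Price 7.8125; hedge Δ=0.0000, bond B=7.8125.
  t=0,j=0: stock 131.0000 → up 174.2300 (V=7.8125), down 117.9000 (V=6.9041). Price 6.0210; hedge Δ=0.0161, bond B=3.9084.
Self-financing check: at every node Δ·S+B equals the discounted successor values.

(0,0): Delta=0.0161 Bond=3.9084
(1,0): Delta=0.1973 Bond=-16.3517
(1,1): Delta=0.0000 Bond=7.8125
V0=6.0210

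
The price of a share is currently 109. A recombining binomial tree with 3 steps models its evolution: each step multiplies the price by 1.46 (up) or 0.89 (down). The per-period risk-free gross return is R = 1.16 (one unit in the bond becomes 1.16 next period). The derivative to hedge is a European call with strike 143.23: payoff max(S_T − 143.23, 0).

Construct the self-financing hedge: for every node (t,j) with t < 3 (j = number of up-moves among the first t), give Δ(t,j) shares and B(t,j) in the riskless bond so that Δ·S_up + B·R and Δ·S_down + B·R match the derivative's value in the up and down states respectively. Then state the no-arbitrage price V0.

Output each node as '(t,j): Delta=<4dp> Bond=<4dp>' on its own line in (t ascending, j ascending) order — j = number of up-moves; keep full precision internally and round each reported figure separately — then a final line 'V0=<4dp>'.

(0,0): Delta=0.7345 Bond=-52.2897
(1,0): Delta=0.4694 Bond=-34.9340
(1,1): Delta=0.9141 Bond=-89.2360
(2,0): Delta=0.0000 Bond=0.0000
(2,1): Delta=0.7873 Bond=-85.5495
(2,2): Delta=1.0000 Bond=-123.4741
V0=27.7710

No-arbitrage ⇒ martingale measure with p* = (R−d)/(u−d) = 0.4737.
At expiry t=3: V(3,0)=0.0000, V(3,1)=0.0000, V(3,2)=63.5565, V(3,3)=195.9928
  t=2,j=0: stock 86.3389 → up 126.0548 (V=0.0000), down 76.8416 (V=0.0000). Price 0.0000; hedge Δ=0.0000, bond B=0.0000.
  t=2,j=1: stock 141.6346 → up 206.7865 (V=63.5565), down 126.0548 (V=0.0000). Price 25.9532; hedge Δ=0.7873, bond B=-85.5495.
  t=2,j=2: stock 232.3444 → up 339.2228 (V=195.9928), down 206.7865 (V=63.5565). Price 108.8703; hedge Δ=1.0000, bond B=-123.4741.
  t=1,j=0: stock 97.0100 → up 141.6346 (V=25.9532), down 86.3389 (V=0.0000). Price 10.5980; hedge Δ=0.4694, bond B=-34.9340.
  t=1,j=1: stock 159.1400 → up 232.3444 (V=108.8703), down 141.6346 (V=25.9532). Price 56.2325; hedge Δ=0.9141, bond B=-89.2360.
  t=0,j=0: stock 109.0000 → up 159.1400 (V=56.2325), down 97.0100 (V=10.5980). Price 27.7710; hedge Δ=0.7345, bond B=-52.2897.
Check: Δ(0,0)·S0 + B(0,0) = 27.7710 = V0.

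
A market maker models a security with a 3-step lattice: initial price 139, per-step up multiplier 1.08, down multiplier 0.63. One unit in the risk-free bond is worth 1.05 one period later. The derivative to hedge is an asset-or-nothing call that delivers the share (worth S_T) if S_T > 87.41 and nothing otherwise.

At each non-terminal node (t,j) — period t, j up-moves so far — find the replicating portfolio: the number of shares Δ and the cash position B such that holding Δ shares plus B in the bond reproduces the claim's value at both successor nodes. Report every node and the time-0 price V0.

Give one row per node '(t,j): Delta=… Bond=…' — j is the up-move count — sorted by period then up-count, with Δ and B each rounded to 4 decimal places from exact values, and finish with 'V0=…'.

No-arbitrage ⇒ martingale measure with p* = (R−d)/(u−d) = 0.9333.
Terminal payoffs: V(3,0)=0.0000, V(3,1)=0.0000, V(3,2)=102.1416, V(3,3)=175.1000
(2,0): S=55.1691. Δ = (V_up−V_dn)/(S_up−S_dn) = (0.0000−0.0000)/(59.5826−34.7565) = 0.0000. V = [p*·0.0000 + (1−p*)·0.0000]/1.05 = 0.0000. B = V − Δ·S = 0.0000.
(2,1): S=94.5756. Δ = (V_up−V_dn)/(S_up−S_dn) = (102.1416−0.0000)/(102.1416−59.5826) = 2.4000. V = [p*·102.1416 + (1−p*)·0.0000]/1.05 = 90.7926. B = V − Δ·S = -136.1889.
(2,2): S=162.1296. Δ = (V_up−V_dn)/(S_up−S_dn) = (175.1000−102.1416)/(175.1000−102.1416) = 1.0000. V = [p*·175.1000 + (1−p*)·102.1416]/1.05 = 162.1296. B = V − Δ·S = 0.0000.
(1,0): S=87.5700. Δ = (V_up−V_dn)/(S_up−S_dn) = (90.7926−0.0000)/(94.5756−55.1691) = 2.3040. V = [p*·90.7926 + (1−p*)·0.0000]/1.05 = 80.7045. B = V − Δ·S = -121.0568.
(1,1): S=150.1200. Δ = (V_up−V_dn)/(S_up−S_dn) = (162.1296−90.7926)/(162.1296−94.5756) = 1.0560. V = [p*·162.1296 + (1−p*)·90.7926]/1.05 = 149.8798. B = V − Δ·S = -8.6469.
(0,0): S=139.0000. Δ = (V_up−V_dn)/(S_up−S_dn) = (149.8798−80.7045)/(150.1200−87.5700) = 1.1059. V = [p*·149.8798 + (1−p*)·80.7045]/1.05 = 138.3506. B = V − Δ·S = -15.3723.
Check: Δ(0,0)·S0 + B(0,0) = 138.3506 = V0.

(0,0): Delta=1.1059 Bond=-15.3723
(1,0): Delta=2.3040 Bond=-121.0568
(1,1): Delta=1.0560 Bond=-8.6469
(2,0): Delta=0.0000 Bond=0.0000
(2,1): Delta=2.4000 Bond=-136.1889
(2,2): Delta=1.0000 Bond=0.0000
V0=138.3506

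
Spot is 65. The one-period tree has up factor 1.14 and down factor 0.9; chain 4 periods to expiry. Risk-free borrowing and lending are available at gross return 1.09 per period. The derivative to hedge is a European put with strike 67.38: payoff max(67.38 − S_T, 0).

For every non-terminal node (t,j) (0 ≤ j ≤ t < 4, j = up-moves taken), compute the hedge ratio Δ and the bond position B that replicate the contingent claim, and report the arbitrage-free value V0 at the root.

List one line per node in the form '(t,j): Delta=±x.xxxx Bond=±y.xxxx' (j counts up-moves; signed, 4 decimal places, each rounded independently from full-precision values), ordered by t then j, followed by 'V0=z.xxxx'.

(0,0): Delta=-0.0733 Bond=5.0662
(1,0): Delta=-0.2938 Bond=18.4237
(1,1): Delta=-0.0274 Bond=2.1270
(2,0): Delta=-0.9400 Bond=54.1039
(2,1): Delta=-0.1596 Bond=11.1286
(2,2): Delta=0.0000 Bond=0.0000
(3,0): Delta=-1.0000 Bond=61.8165
(3,1): Delta=-0.9275 Bond=58.2250
(3,2): Delta=0.0000 Bond=0.0000
(3,3): Delta=0.0000 Bond=0.0000
V0=0.3040

No-arbitrage ⇒ martingale measure with p* = (R−d)/(u−d) = 0.7917.
At expiry t=4: V(4,0)=24.7335, V(4,1)=13.3611, V(4,2)=0.0000, V(4,3)=0.0000, V(4,4)=0.0000
Node (3,0) S=47.3850: V=(p*·13.3611+(1−p*)·24.7335)/1.09=14.4315; Δ=(13.3611−24.7335)/(54.0189−42.6465)=-1.0000; B=V−Δ·S=61.8165
Node (3,1) S=60.0210: V=(p*·0.0000+(1−p*)·13.3611)/1.09=2.5537; Δ=(0.0000−13.3611)/(68.4239−54.0189)=-0.9275; B=V−Δ·S=58.2250
Node (3,2) S=76.0266: V=(p*·0.0000+(1−p*)·0.0000)/1.09=0.0000; Δ=(0.0000−0.0000)/(86.6703−68.4239)=0.0000; B=V−Δ·S=0.0000
Node (3,3) S=96.3004: V=(p*·0.0000+(1−p*)·0.0000)/1.09=0.0000; Δ=(0.0000−0.0000)/(109.7824−86.6703)=0.0000; B=V−Δ·S=0.0000
Node (2,0) S=52.6500: V=(p*·2.5537+(1−p*)·14.4315)/1.09=4.6131; Δ=(2.5537−14.4315)/(60.0210−47.3850)=-0.9400; B=V−Δ·S=54.1039
Node (2,1) S=66.6900: V=(p*·0.0000+(1−p*)·2.5537)/1.09=0.4881; Δ=(0.0000−2.5537)/(76.0266−60.0210)=-0.1596; B=V−Δ·S=11.1286
Node (2,2) S=84.4740: V=(p*·0.0000+(1−p*)·0.0000)/1.09=0.0000; Δ=(0.0000−0.0000)/(96.3004−76.0266)=0.0000; B=V−Δ·S=0.0000
Node (1,0) S=58.5000: V=(p*·0.4881+(1−p*)·4.6131)/1.09=1.2362; Δ=(0.4881−4.6131)/(66.6900−52.6500)=-0.2938; B=V−Δ·S=18.4237
Node (1,1) S=74.1000: V=(p*·0.0000+(1−p*)·0.4881)/1.09=0.0933; Δ=(0.0000−0.4881)/(84.4740−66.6900)=-0.0274; B=V−Δ·S=2.1270
Node (0,0) S=65.0000: V=(p*·0.0933+(1−p*)·1.2362)/1.09=0.3040; Δ=(0.0933−1.2362)/(74.1000−58.5000)=-0.0733; B=V−Δ·S=5.0662
The time-0 hedge costs 0.3040, which is the no-arbitrage price.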